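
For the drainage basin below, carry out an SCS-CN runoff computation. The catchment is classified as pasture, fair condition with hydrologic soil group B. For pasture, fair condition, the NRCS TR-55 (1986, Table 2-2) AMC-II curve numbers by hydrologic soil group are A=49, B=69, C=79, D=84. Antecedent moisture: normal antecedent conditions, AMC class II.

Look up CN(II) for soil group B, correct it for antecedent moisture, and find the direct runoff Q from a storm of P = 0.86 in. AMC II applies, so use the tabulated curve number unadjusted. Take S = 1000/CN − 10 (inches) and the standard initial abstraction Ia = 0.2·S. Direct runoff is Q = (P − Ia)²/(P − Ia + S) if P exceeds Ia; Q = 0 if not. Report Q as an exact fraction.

NRCS table: pasture, fair condition, soil group B → CN(II) = 69
CN(II) = 69; AMC II needs no correction.
Retention S: 1000/CN − 10 with CN=69.000 → S = 310/69 ≈ 4.493 in
Ia = 0.2S: 0.2·4.493 = 0.899 in (exactly 62/69)
P = 0.860 ≤ Ia = 0.899 in: entire storm abstracted, Q = 0.

Q = 0 in ≈ 0.000 in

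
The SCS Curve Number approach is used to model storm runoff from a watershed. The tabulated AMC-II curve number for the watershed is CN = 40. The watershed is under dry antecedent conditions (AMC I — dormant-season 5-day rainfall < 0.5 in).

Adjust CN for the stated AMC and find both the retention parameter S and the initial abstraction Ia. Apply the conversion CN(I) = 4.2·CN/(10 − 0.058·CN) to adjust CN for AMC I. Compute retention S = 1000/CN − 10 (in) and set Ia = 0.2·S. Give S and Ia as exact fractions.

S = 250/7 in ≈ 35.714 in; Ia = 50/7 in ≈ 7.143 in

Dry (AMC I): CN(I) = 4.2·40/(10 − 0.058·40) = 168/(192/25) = 175/8 ≈ 21.875
Retention S: 1000/CN − 10 with CN=21.875 → S = 250/7 ≈ 35.714 in
Ia = 0.2·(250/7) = 50/7 in ≈ 7.143 in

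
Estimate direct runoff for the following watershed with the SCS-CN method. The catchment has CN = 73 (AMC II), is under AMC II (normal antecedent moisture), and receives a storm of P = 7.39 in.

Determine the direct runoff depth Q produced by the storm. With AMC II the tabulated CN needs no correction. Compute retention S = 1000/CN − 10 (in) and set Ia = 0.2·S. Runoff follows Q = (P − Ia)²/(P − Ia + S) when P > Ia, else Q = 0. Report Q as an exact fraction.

Q = 2356811209/551493100 in ≈ 4.274 in

AMC II — tabulated CN = 73 applies directly.
S = 1000/73 − 10 = 270/73 in ≈ 3.699 in
Ia = 0.2S: 0.2·3.699 = 0.740 in (exactly 54/73)
Excess rainfall: 7.390 − 0.740 = 6.650 in; P > Ia so Q > 0
Runoff Q = (P−Ia)²/(P−Ia+S) = (6.650)²/(6.650+3.699) = 2356811209/551493100 ≈ 4.274 in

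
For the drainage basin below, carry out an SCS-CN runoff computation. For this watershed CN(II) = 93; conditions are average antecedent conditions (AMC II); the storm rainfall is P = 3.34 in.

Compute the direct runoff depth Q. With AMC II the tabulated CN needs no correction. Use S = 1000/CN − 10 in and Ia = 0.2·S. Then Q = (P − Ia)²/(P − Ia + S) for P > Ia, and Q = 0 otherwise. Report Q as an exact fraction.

Q = 219958561/85239150 in ≈ 2.580 in

CN(II) = 93; AMC II needs no correction.
Retention S: 1000/CN − 10 with CN=93.000 → S = 70/93 ≈ 0.753 in
Initial abstraction Ia = S/5 = (70/93)/5 = 14/93 ≈ 0.151 in
Excess rainfall: 3.340 − 0.151 = 3.189 in; P > Ia so Q > 0
Q: (14831/4650)² ÷ (18331/4650) = 219958561/85239150 in (≈ 2.580 in)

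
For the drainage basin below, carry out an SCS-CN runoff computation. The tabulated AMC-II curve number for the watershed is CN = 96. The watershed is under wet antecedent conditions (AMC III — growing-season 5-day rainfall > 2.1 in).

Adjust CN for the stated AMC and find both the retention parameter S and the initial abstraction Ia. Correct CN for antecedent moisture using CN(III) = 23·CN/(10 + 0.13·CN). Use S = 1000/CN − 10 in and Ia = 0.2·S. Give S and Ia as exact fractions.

S = 25/138 in ≈ 0.181 in; Ia = 5/138 in ≈ 0.036 in

Adjust CN=96 to AMC III: 23·96/(10 + 0.13·96) → 2208 ÷ (562/25) = 27600/281 ≈ 98.221
Retention S: 1000/CN − 10 with CN=98.221 → S = 25/138 ≈ 0.181 in
Initial abstraction Ia = S/5 = (25/138)/5 = 5/138 ≈ 0.036 in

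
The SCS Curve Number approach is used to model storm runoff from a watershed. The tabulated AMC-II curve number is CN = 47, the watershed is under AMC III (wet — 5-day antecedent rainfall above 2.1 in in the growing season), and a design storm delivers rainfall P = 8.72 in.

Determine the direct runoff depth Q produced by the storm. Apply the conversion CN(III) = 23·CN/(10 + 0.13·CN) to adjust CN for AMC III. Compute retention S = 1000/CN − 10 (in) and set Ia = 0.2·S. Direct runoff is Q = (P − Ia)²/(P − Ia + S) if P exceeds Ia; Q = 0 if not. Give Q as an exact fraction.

Q = 21873534482/4616653725 in ≈ 4.738 in

CN(III) from CN(II)=47: (23·47)/(10 + 0.13·47) = 108100/1611 ≈ 67.101
Max retention: S = 1000/(108100/1611) − 10 = 5300/1081 in (≈ 4.903 in)
Initial abstraction Ia = S/5 = (5300/1081)/5 = 1060/1081 ≈ 0.981 in
Since P=8.720 > Ia=0.981: effective rainfall P−Ia = 209158/27025 in
Q: (209158/27025)² ÷ (341658/27025) = 21873534482/4616653725 in (≈ 4.738 in)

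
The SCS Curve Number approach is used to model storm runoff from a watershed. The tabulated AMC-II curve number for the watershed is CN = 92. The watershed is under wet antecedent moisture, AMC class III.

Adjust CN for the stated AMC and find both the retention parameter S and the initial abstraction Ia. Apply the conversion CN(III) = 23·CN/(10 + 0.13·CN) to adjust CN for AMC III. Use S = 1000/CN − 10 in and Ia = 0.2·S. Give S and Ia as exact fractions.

S = 200/529 in ≈ 0.378 in; Ia = 40/529 in ≈ 0.076 in

Adjust CN=92 to AMC III: 23·92/(10 + 0.13·92) → 2116 ÷ (549/25) = 52900/549 ≈ 96.357
Retention S: 1000/CN − 10 with CN=96.357 → S = 200/529 ≈ 0.378 in
Initial abstraction Ia = S/5 = (200/529)/5 = 40/529 ≈ 0.076 in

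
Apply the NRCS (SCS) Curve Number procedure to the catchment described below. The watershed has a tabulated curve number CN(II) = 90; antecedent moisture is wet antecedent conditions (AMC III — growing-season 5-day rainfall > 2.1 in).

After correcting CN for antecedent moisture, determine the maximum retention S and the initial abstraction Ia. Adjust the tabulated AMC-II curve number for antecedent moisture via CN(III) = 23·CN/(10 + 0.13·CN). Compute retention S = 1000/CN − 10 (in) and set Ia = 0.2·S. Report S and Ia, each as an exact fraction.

Adjust CN=90 to AMC III: 23·90/(10 + 0.13·90) → 2070 ÷ (217/10) = 20700/217 ≈ 95.392
Retention S: 1000/CN − 10 with CN=95.392 → S = 100/207 ≈ 0.483 in
Ia = 0.2S: 0.2·0.483 = 0.097 in (exactly 20/207)

S = 100/207 in ≈ 0.483 in; Ia = 20/207 in ≈ 0.097 in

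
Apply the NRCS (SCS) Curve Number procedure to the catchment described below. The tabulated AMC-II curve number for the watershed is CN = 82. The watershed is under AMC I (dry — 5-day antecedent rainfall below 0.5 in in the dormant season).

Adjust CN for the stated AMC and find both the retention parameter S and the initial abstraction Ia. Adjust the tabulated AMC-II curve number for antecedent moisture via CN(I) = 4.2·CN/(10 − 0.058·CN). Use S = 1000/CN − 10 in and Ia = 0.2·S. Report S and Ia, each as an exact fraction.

Dry (AMC I): CN(I) = 4.2·82/(10 − 0.058·82) = (1722/5)/(1311/250) = 28700/437 ≈ 65.675
S = 1000/(28700/437) − 10 = 1500/287 in ≈ 5.226 in
Initial abstraction Ia = S/5 = (1500/287)/5 = 300/287 ≈ 1.045 in

S = 1500/287 in ≈ 5.226 in; Ia = 300/287 in ≈ 1.045 in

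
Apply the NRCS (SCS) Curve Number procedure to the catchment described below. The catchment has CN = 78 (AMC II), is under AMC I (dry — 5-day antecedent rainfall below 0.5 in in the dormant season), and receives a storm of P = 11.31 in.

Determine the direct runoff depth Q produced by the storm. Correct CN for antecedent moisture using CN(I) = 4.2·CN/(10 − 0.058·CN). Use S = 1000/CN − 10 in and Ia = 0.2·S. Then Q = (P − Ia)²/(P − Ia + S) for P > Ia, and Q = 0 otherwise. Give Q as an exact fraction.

Adjust CN=78 to AMC I: 4.2·78/(10 − 0.058·78) → (1638/5) ÷ (1369/250) = 81900/1369 ≈ 59.825
Retention S: 1000/CN − 10 with CN=59.825 → S = 5500/819 ≈ 6.716 in
Ia = 0.2·(5500/819) = 1100/819 in ≈ 1.343 in
Since P=11.310 > Ia=1.343: effective rainfall P−Ia = 816289/81900 in
Q: (816289/81900)² ÷ (1366289/81900) = 666327731521/111899069100 in (≈ 5.955 in)

Q = 666327731521/111899069100 in ≈ 5.955 in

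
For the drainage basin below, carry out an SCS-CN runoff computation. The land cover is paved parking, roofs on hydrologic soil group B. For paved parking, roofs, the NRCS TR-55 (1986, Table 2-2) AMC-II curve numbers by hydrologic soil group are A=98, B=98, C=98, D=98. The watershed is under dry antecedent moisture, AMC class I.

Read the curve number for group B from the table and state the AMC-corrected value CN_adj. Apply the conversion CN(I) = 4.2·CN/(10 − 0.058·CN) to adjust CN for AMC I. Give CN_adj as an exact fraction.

NRCS table: paved parking, roofs, soil group B → CN(II) = 98
Dry (AMC I): CN(I) = 4.2·98/(10 − 0.058·98) = (2058/5)/(1079/250) = 102900/1079 ≈ 95.366

CN_adj = 102900/1079 ≈ 95.366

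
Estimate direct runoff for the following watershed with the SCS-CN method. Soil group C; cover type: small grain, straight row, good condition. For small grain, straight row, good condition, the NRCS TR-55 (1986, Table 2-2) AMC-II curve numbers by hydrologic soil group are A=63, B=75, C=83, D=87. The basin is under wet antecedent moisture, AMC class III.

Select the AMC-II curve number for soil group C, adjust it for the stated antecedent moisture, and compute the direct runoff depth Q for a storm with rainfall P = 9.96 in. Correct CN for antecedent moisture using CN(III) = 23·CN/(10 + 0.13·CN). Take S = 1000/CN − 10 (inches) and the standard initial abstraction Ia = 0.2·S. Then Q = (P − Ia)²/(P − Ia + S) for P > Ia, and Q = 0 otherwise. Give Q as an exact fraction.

NRCS table: small grain, straight row, good condition, soil group C → CN(II) = 83
Wet (AMC III): CN(III) = 23·83/(10 + 0.13·83) = 1909/(2079/100) = 190900/2079 ≈ 91.823
Retention S: 1000/CN − 10 with CN=91.823 → S = 1700/1909 ≈ 0.891 in
Ia = 0.2S: 0.2·0.891 = 0.178 in (exactly 340/1909)
Excess rainfall: 9.960 − 0.178 = 9.782 in; P > Ia so Q > 0
Q = (466841/47725)²/((466841/47725) + 1700/1909) = (217940519281/2277675625)/(509341/47725) = 217940519281/24308299225 in ≈ 8.966 in

Q = 217940519281/24308299225 in ≈ 8.966 in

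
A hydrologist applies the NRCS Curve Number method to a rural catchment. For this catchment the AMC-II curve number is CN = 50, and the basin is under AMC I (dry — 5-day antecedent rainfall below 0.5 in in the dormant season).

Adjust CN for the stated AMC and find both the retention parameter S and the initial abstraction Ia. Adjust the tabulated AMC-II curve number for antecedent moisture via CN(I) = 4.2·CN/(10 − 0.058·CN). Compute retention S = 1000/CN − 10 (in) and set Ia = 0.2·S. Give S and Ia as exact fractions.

CN(I) from CN(II)=50: (4.2·50)/(10 − 0.058·50) = 2100/71 ≈ 29.577
Retention S: 1000/CN − 10 with CN=29.577 → S = 500/21 ≈ 23.810 in
Initial abstraction Ia = S/5 = (500/21)/5 = 100/21 ≈ 4.762 in

S = 500/21 in ≈ 23.810 in; Ia = 100/21 in ≈ 4.762 in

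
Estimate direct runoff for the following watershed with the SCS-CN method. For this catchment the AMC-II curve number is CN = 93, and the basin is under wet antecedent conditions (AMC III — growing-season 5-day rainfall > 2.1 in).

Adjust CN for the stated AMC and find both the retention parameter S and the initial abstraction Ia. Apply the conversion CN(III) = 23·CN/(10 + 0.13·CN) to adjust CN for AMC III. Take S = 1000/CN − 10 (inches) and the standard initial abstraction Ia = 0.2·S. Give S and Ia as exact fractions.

S = 700/2139 in ≈ 0.327 in; Ia = 140/2139 in ≈ 0.065 in

Wet (AMC III): CN(III) = 23·93/(10 + 0.13·93) = 2139/(2209/100) = 213900/2209 ≈ 96.831
Max retention: S = 1000/(213900/2209) − 10 = 700/2139 in (≈ 0.327 in)
Ia = 0.2S: 0.2·0.327 = 0.065 in (exactly 140/2139)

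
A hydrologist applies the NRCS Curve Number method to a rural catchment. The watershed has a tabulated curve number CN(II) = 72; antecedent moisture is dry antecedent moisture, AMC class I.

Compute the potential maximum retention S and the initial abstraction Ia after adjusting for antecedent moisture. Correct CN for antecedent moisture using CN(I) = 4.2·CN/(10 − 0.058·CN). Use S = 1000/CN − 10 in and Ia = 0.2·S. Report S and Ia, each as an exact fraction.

S = 250/27 in ≈ 9.259 in; Ia = 50/27 in ≈ 1.852 in

Dry (AMC I): CN(I) = 4.2·72/(10 − 0.058·72) = (1512/5)/(728/125) = 675/13 ≈ 51.923
Max retention: S = 1000/(675/13) − 10 = 250/27 in (≈ 9.259 in)
Ia = 0.2·(250/27) = 50/27 in ≈ 1.852 in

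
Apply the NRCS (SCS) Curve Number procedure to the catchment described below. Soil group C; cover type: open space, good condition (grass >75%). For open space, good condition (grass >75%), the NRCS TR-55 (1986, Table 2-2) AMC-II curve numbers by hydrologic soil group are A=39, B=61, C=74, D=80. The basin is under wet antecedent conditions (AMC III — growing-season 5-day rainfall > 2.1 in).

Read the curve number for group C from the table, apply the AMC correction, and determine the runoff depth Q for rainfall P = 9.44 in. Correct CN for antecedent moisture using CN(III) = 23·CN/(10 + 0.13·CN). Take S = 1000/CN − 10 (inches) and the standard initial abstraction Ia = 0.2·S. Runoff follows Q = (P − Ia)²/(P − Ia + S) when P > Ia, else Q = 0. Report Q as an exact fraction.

Q = 9441620224/1206483975 in ≈ 7.826 in

NRCS table: open space, good condition (grass >75%), soil group C → CN(II) = 74
Wet (AMC III): CN(III) = 23·74/(10 + 0.13·74) = 1702/(981/50) = 85100/981 ≈ 86.748
Max retention: S = 1000/(85100/981) − 10 = 1300/851 in (≈ 1.528 in)
Ia = 0.2S: 0.2·1.528 = 0.306 in (exactly 260/851)
Since P=9.440 > Ia=0.306: effective rainfall P−Ia = 194336/21275 in
Q = (194336/21275)²/((194336/21275) + 1300/851) = (37766480896/452625625)/(226836/21275) = 9441620224/1206483975 in ≈ 7.826 in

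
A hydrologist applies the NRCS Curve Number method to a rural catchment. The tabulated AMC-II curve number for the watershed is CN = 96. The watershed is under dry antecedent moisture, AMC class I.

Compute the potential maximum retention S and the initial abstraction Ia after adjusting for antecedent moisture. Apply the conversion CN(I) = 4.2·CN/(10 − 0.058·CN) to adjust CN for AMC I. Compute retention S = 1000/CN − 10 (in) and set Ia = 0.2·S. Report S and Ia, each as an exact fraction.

Adjust CN=96 to AMC I: 4.2·96/(10 − 0.058·96) → (2016/5) ÷ (554/125) = 25200/277 ≈ 90.975
Max retention: S = 1000/(25200/277) − 10 = 125/126 in (≈ 0.992 in)
Ia = 0.2S: 0.2·0.992 = 0.198 in (exactly 25/126)

S = 125/126 in ≈ 0.992 in; Ia = 25/126 in ≈ 0.198 in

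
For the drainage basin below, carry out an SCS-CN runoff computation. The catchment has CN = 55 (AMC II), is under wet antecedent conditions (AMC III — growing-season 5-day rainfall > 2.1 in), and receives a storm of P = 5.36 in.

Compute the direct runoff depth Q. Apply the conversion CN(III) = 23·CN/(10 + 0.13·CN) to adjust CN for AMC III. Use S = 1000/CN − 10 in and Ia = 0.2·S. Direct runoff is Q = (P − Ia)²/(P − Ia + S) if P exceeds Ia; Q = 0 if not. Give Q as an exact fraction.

Q = 432238802/164140075 in ≈ 2.633 in

CN(III) from CN(II)=55: (23·55)/(10 + 0.13·55) = 25300/343 ≈ 73.761
Retention S: 1000/CN − 10 with CN=73.761 → S = 900/253 ≈ 3.557 in
Ia = 0.2·(900/253) = 180/253 in ≈ 0.711 in
Excess rainfall: 5.360 − 0.711 = 4.649 in; P > Ia so Q > 0
Q: (29402/6325)² ÷ (51902/6325) = 432238802/164140075 in (≈ 2.633 in)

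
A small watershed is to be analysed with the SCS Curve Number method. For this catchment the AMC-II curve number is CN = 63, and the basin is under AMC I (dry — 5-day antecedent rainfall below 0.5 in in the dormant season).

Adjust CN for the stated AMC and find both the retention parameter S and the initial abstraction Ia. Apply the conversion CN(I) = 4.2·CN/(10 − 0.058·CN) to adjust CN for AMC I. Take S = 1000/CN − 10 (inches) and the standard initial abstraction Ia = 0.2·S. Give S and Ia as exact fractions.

S = 18500/1323 in ≈ 13.983 in; Ia = 3700/1323 in ≈ 2.797 in

Dry (AMC I): CN(I) = 4.2·63/(10 − 0.058·63) = (1323/5)/(3173/500) = 132300/3173 ≈ 41.696
Max retention: S = 1000/(132300/3173) − 10 = 18500/1323 in (≈ 13.983 in)
Ia = 0.2·(18500/1323) = 3700/1323 in ≈ 2.797 in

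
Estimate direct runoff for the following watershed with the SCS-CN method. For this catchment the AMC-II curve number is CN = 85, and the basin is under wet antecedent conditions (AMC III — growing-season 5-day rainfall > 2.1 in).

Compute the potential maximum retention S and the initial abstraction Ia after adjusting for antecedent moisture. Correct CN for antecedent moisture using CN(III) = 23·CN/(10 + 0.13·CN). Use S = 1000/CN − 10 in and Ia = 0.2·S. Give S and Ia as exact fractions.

S = 300/391 in ≈ 0.767 in; Ia = 60/391 in ≈ 0.153 in

Adjust CN=85 to AMC III: 23·85/(10 + 0.13·85) → 1955 ÷ (421/20) = 39100/421 ≈ 92.874
Retention S: 1000/CN − 10 with CN=92.874 → S = 300/391 ≈ 0.767 in
Initial abstraction Ia = S/5 = (300/391)/5 = 60/391 ≈ 0.153 in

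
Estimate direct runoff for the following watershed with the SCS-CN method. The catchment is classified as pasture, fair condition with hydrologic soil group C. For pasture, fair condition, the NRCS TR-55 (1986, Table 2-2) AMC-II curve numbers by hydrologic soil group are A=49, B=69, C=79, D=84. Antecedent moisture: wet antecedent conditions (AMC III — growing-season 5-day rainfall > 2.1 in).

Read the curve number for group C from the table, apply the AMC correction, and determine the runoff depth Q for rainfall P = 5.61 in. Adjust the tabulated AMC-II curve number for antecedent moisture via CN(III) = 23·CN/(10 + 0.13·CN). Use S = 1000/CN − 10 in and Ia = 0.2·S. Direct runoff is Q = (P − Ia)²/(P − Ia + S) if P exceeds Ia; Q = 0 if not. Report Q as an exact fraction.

Q = 318395870523/71913044300 in ≈ 4.428 in

NRCS table: pasture, fair condition, soil group C → CN(II) = 79
Wet (AMC III): CN(III) = 23·79/(10 + 0.13·79) = 1817/(2027/100) = 181700/2027 ≈ 89.640
S = 1000/(181700/2027) − 10 = 2100/1817 in ≈ 1.156 in
Initial abstraction Ia = S/5 = (2100/1817)/5 = 420/1817 ≈ 0.231 in
Excess rainfall: 5.610 − 0.231 = 5.379 in; P > Ia so Q > 0
Q: (977337/181700)² ÷ (1187337/181700) = 318395870523/71913044300 in (≈ 4.428 in)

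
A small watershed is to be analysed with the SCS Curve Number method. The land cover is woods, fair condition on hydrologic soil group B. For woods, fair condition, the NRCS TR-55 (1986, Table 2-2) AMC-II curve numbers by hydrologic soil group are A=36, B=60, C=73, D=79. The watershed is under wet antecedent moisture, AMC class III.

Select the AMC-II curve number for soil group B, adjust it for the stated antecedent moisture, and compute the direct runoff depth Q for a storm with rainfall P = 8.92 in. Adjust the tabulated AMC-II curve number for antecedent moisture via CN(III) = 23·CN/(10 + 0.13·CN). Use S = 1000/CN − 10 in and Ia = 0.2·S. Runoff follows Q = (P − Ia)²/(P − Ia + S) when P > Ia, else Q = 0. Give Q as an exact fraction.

NRCS table: woods, fair condition, soil group B → CN(II) = 60
Adjust CN=60 to AMC III: 23·60/(10 + 0.13·60) → 1380 ÷ (89/5) = 6900/89 ≈ 77.528
Max retention: S = 1000/(6900/89) − 10 = 200/69 in (≈ 2.899 in)
Initial abstraction Ia = S/5 = (200/69)/5 = 40/69 ≈ 0.580 in
Since P=8.920 > Ia=0.580: effective rainfall P−Ia = 14387/1725 in
Q = (14387/1725)²/((14387/1725) + 200/69) = (206985769/2975625)/(19387/1725) = 206985769/33442575 in ≈ 6.189 in

Q = 206985769/33442575 in ≈ 6.189 in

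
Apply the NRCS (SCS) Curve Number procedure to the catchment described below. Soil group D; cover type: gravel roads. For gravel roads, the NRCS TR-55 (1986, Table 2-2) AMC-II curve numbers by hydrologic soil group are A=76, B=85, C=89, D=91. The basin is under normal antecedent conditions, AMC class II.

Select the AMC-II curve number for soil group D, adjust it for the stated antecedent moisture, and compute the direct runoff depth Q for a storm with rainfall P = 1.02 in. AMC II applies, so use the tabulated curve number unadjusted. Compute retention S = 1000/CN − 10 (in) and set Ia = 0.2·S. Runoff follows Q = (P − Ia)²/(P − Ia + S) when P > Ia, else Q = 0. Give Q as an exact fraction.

NRCS table: gravel roads, soil group D → CN(II) = 91
CN(II) = 91; AMC II needs no correction.
Max retention: S = 1000/91 − 10 = 90/91 in (≈ 0.989 in)
Ia = 0.2·(90/91) = 18/91 in ≈ 0.198 in
P − Ia = 1.020 − 0.198 = 3741/4550 ≈ 0.822 in (> 0, runoff occurs)
Runoff Q = (P−Ia)²/(P−Ia+S) = (0.822)²/(0.822+0.989) = 4665027/12498850 ≈ 0.373 in

Q = 4665027/12498850 in ≈ 0.373 in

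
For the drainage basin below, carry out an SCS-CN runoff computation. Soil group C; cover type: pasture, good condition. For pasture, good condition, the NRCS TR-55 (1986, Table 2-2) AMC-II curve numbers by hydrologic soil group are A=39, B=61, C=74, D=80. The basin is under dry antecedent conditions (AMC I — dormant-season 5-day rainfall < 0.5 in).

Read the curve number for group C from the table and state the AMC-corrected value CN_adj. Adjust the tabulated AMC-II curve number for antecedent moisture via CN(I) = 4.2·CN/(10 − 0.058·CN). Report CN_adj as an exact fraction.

NRCS table: pasture, good condition, soil group C → CN(II) = 74
Dry (AMC I): CN(I) = 4.2·74/(10 − 0.058·74) = (1554/5)/(1427/250) = 77700/1427 ≈ 54.450

CN_adj = 77700/1427 ≈ 54.450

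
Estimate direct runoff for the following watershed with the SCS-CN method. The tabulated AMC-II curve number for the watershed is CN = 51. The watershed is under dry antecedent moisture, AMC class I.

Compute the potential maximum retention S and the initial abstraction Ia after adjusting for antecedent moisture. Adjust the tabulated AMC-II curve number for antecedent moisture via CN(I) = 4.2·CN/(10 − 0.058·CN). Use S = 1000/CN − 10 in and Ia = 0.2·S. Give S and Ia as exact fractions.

Dry (AMC I): CN(I) = 4.2·51/(10 − 0.058·51) = (1071/5)/(3521/500) = 15300/503 ≈ 30.417
S = 1000/(15300/503) − 10 = 3500/153 in ≈ 22.876 in
Ia = 0.2·(3500/153) = 700/153 in ≈ 4.575 in

S = 3500/153 in ≈ 22.876 in; Ia = 700/153 in ≈ 4.575 in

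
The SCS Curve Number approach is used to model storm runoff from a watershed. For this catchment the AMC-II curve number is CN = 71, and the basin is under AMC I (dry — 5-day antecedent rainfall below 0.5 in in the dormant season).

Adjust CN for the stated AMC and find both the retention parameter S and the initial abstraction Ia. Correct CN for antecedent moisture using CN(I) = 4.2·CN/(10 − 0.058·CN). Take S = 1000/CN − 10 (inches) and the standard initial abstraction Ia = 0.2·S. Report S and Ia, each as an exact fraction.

S = 14500/1491 in ≈ 9.725 in; Ia = 2900/1491 in ≈ 1.945 in

Dry (AMC I): CN(I) = 4.2·71/(10 − 0.058·71) = (1491/5)/(2941/500) = 149100/2941 ≈ 50.697
Retention S: 1000/CN − 10 with CN=50.697 → S = 14500/1491 ≈ 9.725 in
Initial abstraction Ia = S/5 = (14500/1491)/5 = 2900/1491 ≈ 1.945 in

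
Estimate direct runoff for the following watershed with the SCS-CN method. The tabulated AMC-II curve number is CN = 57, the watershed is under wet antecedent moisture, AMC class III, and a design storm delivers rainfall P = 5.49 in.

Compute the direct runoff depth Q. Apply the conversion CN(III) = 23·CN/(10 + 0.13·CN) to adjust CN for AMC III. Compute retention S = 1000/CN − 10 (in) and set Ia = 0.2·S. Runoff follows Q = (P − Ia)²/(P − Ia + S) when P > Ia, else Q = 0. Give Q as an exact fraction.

Q = 401625120121/139456182900 in ≈ 2.880 in

CN(III) from CN(II)=57: (23·57)/(10 + 0.13·57) = 131100/1741 ≈ 75.302
Retention S: 1000/CN − 10 with CN=75.302 → S = 4300/1311 ≈ 3.280 in
Ia = 0.2·(4300/1311) = 860/1311 in ≈ 0.656 in
P − Ia = 5.490 − 0.656 = 633739/131100 ≈ 4.834 in (> 0, runoff occurs)
Runoff Q = (P−Ia)²/(P−Ia+S) = (4.834)²/(4.834+3.280) = 401625120121/139456182900 ≈ 2.880 in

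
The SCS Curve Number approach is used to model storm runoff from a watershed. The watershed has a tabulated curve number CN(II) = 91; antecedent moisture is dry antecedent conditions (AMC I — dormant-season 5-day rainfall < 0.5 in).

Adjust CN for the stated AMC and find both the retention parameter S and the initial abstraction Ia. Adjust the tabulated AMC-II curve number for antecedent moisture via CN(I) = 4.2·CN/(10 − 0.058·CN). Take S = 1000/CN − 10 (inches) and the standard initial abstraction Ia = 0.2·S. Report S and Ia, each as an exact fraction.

S = 1500/637 in ≈ 2.355 in; Ia = 300/637 in ≈ 0.471 in

Adjust CN=91 to AMC I: 4.2·91/(10 − 0.058·91) → (1911/5) ÷ (2361/500) = 63700/787 ≈ 80.940
Retention S: 1000/CN − 10 with CN=80.940 → S = 1500/637 ≈ 2.355 in
Ia = 0.2S: 0.2·2.355 = 0.471 in (exactly 300/637)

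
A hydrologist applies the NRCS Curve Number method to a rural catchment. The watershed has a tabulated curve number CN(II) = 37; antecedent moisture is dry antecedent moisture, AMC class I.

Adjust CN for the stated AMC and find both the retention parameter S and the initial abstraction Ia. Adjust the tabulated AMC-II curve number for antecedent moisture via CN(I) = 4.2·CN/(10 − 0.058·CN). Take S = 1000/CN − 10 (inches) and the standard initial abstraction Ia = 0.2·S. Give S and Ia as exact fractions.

S = 1500/37 in ≈ 40.541 in; Ia = 300/37 in ≈ 8.108 in

CN(I) from CN(II)=37: (4.2·37)/(10 − 0.058·37) = 3700/187 ≈ 19.786
Retention S: 1000/CN − 10 with CN=19.786 → S = 1500/37 ≈ 40.541 in
Ia = 0.2·(1500/37) = 300/37 in ≈ 8.108 in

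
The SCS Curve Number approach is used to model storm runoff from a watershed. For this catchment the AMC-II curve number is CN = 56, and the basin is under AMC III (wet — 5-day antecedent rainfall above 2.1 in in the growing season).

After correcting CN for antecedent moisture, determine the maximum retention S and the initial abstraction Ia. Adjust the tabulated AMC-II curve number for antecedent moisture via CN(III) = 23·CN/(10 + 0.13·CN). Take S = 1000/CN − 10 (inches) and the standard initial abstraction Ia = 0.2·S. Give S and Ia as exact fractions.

CN(III) from CN(II)=56: (23·56)/(10 + 0.13·56) = 4025/54 ≈ 74.537
S = 1000/(4025/54) − 10 = 550/161 in ≈ 3.416 in
Ia = 0.2·(550/161) = 110/161 in ≈ 0.683 in

S = 550/161 in ≈ 3.416 in; Ia = 110/161 in ≈ 0.683 in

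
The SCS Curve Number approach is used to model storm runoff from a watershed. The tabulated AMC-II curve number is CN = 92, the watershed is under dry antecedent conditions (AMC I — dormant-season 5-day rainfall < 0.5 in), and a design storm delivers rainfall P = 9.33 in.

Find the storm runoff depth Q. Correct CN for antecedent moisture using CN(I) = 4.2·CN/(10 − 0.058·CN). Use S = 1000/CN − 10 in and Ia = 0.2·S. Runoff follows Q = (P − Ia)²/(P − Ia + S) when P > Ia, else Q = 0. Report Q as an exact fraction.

Q = 185449948321/25629863700 in ≈ 7.236 in

Adjust CN=92 to AMC I: 4.2·92/(10 − 0.058·92) → (1932/5) ÷ (583/125) = 48300/583 ≈ 82.847
Retention S: 1000/CN − 10 with CN=82.847 → S = 1000/483 ≈ 2.070 in
Initial abstraction Ia = S/5 = (1000/483)/5 = 200/483 ≈ 0.414 in
P − Ia = 9.330 − 0.414 = 430639/48300 ≈ 8.916 in (> 0, runoff occurs)
Q = (430639/48300)²/((430639/48300) + 1000/483) = (185449948321/2332890000)/(530639/48300) = 185449948321/25629863700 in ≈ 7.236 in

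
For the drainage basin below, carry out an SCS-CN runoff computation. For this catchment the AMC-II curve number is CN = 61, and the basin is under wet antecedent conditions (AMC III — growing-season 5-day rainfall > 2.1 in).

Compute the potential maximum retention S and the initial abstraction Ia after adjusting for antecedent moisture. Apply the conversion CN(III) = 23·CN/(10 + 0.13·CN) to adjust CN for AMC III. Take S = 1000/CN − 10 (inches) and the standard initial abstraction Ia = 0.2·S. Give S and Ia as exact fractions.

Adjust CN=61 to AMC III: 23·61/(10 + 0.13·61) → 1403 ÷ (1793/100) = 140300/1793 ≈ 78.249
S = 1000/(140300/1793) − 10 = 3900/1403 in ≈ 2.780 in
Initial abstraction Ia = S/5 = (3900/1403)/5 = 780/1403 ≈ 0.556 in

S = 3900/1403 in ≈ 2.780 in; Ia = 780/1403 in ≈ 0.556 in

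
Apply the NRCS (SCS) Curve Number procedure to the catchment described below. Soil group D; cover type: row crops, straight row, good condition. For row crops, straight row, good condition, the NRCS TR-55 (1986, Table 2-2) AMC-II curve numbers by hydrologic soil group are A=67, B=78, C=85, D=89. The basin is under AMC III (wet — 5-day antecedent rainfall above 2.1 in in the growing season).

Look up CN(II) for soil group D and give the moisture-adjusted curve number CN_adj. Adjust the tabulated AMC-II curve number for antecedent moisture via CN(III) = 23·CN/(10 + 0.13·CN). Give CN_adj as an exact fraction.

CN_adj = 204700/2157 ≈ 94.900

NRCS table: row crops, straight row, good condition, soil group D → CN(II) = 89
Adjust CN=89 to AMC III: 23·89/(10 + 0.13·89) → 2047 ÷ (2157/100) = 204700/2157 ≈ 94.900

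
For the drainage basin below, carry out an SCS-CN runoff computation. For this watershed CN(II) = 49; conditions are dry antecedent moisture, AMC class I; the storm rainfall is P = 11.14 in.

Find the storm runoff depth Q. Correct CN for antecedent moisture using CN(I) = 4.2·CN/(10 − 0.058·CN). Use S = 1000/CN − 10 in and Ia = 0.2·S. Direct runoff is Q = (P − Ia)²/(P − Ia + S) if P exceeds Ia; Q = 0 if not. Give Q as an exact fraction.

Q = 11246814601/9107524650 in ≈ 1.235 in

CN(I) from CN(II)=49: (4.2·49)/(10 − 0.058·49) = 34300/1193 ≈ 28.751
Retention S: 1000/CN − 10 with CN=28.751 → S = 8500/343 ≈ 24.781 in
Initial abstraction Ia = S/5 = (8500/343)/5 = 1700/343 ≈ 4.956 in
Excess rainfall: 11.140 − 4.956 = 6.184 in; P > Ia so Q > 0
Q = (106051/17150)²/((106051/17150) + 8500/343) = (11246814601/294122500)/(531051/17150) = 11246814601/9107524650 in ≈ 1.235 in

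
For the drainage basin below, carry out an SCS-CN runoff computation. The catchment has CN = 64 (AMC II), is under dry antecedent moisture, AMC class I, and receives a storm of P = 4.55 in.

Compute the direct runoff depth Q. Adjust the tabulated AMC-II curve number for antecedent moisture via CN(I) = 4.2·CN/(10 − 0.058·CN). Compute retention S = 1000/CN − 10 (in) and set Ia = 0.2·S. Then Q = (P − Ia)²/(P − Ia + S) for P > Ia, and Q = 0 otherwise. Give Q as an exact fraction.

Q = 17161/74795 in ≈ 0.229 in

Adjust CN=64 to AMC I: 4.2·64/(10 − 0.058·64) → (1344/5) ÷ (786/125) = 5600/131 ≈ 42.748
S = 1000/(5600/131) − 10 = 375/28 in ≈ 13.393 in
Initial abstraction Ia = S/5 = (375/28)/5 = 75/28 ≈ 2.679 in
P − Ia = 4.550 − 2.679 = 131/70 ≈ 1.871 in (> 0, runoff occurs)
Q: (131/70)² ÷ (2137/140) = 17161/74795 in (≈ 0.229 in)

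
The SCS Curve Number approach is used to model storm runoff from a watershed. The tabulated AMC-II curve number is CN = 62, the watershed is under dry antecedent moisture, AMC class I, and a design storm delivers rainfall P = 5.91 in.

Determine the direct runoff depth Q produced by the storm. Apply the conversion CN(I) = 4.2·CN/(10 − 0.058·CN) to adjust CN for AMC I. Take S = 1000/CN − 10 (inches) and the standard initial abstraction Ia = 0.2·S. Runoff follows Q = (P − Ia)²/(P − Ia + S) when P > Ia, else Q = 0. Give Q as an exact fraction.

Q = 37924057081/74522639100 in ≈ 0.509 in

Dry (AMC I): CN(I) = 4.2·62/(10 − 0.058·62) = (1302/5)/(1601/250) = 65100/1601 ≈ 40.662
S = 1000/(65100/1601) − 10 = 9500/651 in ≈ 14.593 in
Initial abstraction Ia = S/5 = (9500/651)/5 = 1900/651 ≈ 2.919 in
Excess rainfall: 5.910 − 2.919 = 2.991 in; P > Ia so Q > 0
Runoff Q = (P−Ia)²/(P−Ia+S) = (2.991)²/(2.991+14.593) = 37924057081/74522639100 ≈ 0.509 in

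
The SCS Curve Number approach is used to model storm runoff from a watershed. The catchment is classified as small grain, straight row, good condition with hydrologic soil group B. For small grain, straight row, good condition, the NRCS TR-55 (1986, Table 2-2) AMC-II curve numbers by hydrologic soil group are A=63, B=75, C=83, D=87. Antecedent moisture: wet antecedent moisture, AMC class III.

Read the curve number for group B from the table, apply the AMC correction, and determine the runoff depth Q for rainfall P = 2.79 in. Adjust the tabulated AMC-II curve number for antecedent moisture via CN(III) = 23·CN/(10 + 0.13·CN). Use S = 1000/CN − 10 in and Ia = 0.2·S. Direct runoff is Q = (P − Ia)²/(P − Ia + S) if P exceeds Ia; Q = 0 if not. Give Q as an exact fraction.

Q = 297597001/188031900 in ≈ 1.583 in

NRCS table: small grain, straight row, good condition, soil group B → CN(II) = 75
Wet (AMC III): CN(III) = 23·75/(10 + 0.13·75) = 1725/(79/4) = 6900/79 ≈ 87.342
S = 1000/(6900/79) − 10 = 100/69 in ≈ 1.449 in
Ia = 0.2S: 0.2·1.449 = 0.290 in (exactly 20/69)
Excess rainfall: 2.790 − 0.290 = 2.500 in; P > Ia so Q > 0
Runoff Q = (P−Ia)²/(P−Ia+S) = (2.500)²/(2.500+1.449) = 297597001/188031900 ≈ 1.583 in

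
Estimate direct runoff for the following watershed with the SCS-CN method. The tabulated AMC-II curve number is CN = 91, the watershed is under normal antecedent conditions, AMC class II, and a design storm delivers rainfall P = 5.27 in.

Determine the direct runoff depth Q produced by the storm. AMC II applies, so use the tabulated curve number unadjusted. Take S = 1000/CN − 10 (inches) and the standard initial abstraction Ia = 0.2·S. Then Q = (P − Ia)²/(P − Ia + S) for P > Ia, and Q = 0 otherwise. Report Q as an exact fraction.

CN(II) = 91; AMC II needs no correction.
Retention S: 1000/CN − 10 with CN=91.000 → S = 90/91 ≈ 0.989 in
Initial abstraction Ia = S/5 = (90/91)/5 = 18/91 ≈ 0.198 in
Since P=5.270 > Ia=0.198: effective rainfall P−Ia = 46157/9100 in
Q = (46157/9100)²/((46157/9100) + 90/91) = (2130468649/82810000)/(55157/9100) = 2130468649/501928700 in ≈ 4.245 in

Q = 2130468649/501928700 in ≈ 4.245 in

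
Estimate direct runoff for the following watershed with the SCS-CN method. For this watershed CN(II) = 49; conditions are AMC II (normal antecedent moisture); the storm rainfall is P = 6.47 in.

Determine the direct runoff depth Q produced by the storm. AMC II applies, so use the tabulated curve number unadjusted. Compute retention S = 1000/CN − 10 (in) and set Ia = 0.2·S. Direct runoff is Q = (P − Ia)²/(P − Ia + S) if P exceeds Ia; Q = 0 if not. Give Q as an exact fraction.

Q = 462379009/355264700 in ≈ 1.302 in

AMC II — tabulated CN = 49 applies directly.
Retention S: 1000/CN − 10 with CN=49.000 → S = 510/49 ≈ 10.408 in
Initial abstraction Ia = S/5 = (510/49)/5 = 102/49 ≈ 2.082 in
P − Ia = 6.470 − 2.082 = 21503/4900 ≈ 4.388 in (> 0, runoff occurs)
Q = (21503/4900)²/((21503/4900) + 510/49) = (462379009/24010000)/(72503/4900) = 462379009/355264700 in ≈ 1.302 in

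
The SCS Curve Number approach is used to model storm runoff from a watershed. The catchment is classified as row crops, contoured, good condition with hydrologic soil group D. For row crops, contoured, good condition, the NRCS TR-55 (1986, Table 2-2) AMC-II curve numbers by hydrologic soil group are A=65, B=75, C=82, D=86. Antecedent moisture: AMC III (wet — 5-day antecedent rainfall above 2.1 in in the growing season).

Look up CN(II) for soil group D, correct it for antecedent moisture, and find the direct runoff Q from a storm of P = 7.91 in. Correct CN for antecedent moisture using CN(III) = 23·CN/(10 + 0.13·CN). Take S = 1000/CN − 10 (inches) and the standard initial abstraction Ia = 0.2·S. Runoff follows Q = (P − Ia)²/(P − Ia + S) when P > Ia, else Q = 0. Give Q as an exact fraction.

NRCS table: row crops, contoured, good condition, soil group D → CN(II) = 86
CN(III) from CN(II)=86: (23·86)/(10 + 0.13·86) = 98900/1059 ≈ 93.390
Retention S: 1000/CN − 10 with CN=93.390 → S = 700/989 ≈ 0.708 in
Initial abstraction Ia = S/5 = (700/989)/5 = 140/989 ≈ 0.142 in
Excess rainfall: 7.910 − 0.142 = 7.768 in; P > Ia so Q > 0
Q = (768299/98900)²/((768299/98900) + 700/989) = (590283353401/9781210000)/(838299/98900) = 84326193343/11843967300 in ≈ 7.120 in

Q = 84326193343/11843967300 in ≈ 7.120 in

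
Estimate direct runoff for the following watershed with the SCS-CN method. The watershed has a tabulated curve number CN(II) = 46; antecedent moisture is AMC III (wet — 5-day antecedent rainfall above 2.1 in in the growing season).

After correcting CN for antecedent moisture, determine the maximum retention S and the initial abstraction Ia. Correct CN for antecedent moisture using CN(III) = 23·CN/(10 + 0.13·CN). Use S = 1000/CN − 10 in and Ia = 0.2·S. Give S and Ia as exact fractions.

Adjust CN=46 to AMC III: 23·46/(10 + 0.13·46) → 1058 ÷ (799/50) = 52900/799 ≈ 66.208
Max retention: S = 1000/(52900/799) − 10 = 2700/529 in (≈ 5.104 in)
Initial abstraction Ia = S/5 = (2700/529)/5 = 540/529 ≈ 1.021 in

S = 2700/529 in ≈ 5.104 in; Ia = 540/529 in ≈ 1.021 in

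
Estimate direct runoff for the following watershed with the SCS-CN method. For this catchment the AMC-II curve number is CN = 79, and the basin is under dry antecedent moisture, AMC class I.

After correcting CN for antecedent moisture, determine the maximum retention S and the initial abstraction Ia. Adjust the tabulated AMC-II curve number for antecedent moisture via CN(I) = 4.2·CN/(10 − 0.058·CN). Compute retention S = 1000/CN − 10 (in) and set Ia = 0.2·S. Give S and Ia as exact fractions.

CN(I) from CN(II)=79: (4.2·79)/(10 − 0.058·79) = 7900/129 ≈ 61.240
Max retention: S = 1000/(7900/129) − 10 = 500/79 in (≈ 6.329 in)
Ia = 0.2·(500/79) = 100/79 in ≈ 1.266 in

S = 500/79 in ≈ 6.329 in; Ia = 100/79 in ≈ 1.266 in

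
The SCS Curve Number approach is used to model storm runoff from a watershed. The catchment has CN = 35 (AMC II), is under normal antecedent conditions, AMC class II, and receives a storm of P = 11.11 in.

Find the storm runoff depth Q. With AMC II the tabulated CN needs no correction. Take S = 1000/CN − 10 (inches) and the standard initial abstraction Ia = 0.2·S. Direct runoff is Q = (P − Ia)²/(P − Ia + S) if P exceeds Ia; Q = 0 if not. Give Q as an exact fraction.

Q = 26801329/12723900 in ≈ 2.106 in

Average conditions: CN = 35 (no AMC adjustment).
Retention S: 1000/CN − 10 with CN=35.000 → S = 130/7 ≈ 18.571 in
Ia = 0.2·(130/7) = 26/7 in ≈ 3.714 in
Since P=11.110 > Ia=3.714: effective rainfall P−Ia = 5177/700 in
Q = (5177/700)²/((5177/700) + 130/7) = (26801329/490000)/(18177/700) = 26801329/12723900 in ≈ 2.106 in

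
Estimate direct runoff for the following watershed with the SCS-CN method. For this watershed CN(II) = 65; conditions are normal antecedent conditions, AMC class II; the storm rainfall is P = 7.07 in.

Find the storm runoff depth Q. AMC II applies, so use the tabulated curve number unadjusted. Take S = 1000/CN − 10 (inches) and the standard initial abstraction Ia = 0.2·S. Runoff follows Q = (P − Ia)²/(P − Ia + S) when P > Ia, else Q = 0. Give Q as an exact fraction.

Q = 8671383/2746900 in ≈ 3.157 in

CN(II) = 65; AMC II needs no correction.
S = 1000/65 − 10 = 70/13 in ≈ 5.385 in
Ia = 0.2S: 0.2·5.385 = 1.077 in (exactly 14/13)
Since P=7.070 > Ia=1.077: effective rainfall P−Ia = 7791/1300 in
Q = (7791/1300)²/((7791/1300) + 70/13) = (60699681/1690000)/(14791/1300) = 8671383/2746900 in ≈ 3.157 in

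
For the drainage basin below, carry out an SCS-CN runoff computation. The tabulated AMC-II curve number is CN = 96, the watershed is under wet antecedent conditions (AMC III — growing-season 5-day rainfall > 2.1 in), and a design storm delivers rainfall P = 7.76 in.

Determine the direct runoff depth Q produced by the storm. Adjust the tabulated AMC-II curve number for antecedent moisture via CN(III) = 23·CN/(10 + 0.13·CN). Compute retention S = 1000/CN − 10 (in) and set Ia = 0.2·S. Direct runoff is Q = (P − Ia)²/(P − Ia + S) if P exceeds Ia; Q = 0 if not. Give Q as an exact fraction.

Wet (AMC III): CN(III) = 23·96/(10 + 0.13·96) = 2208/(562/25) = 27600/281 ≈ 98.221
Retention S: 1000/CN − 10 with CN=98.221 → S = 25/138 ≈ 0.181 in
Ia = 0.2S: 0.2·0.181 = 0.036 in (exactly 5/138)
Excess rainfall: 7.760 − 0.036 = 7.724 in; P > Ia so Q > 0
Runoff Q = (P−Ia)²/(P−Ia+S) = (7.724)²/(7.724+0.181) = 710062609/94088400 ≈ 7.547 in

Q = 710062609/94088400 in ≈ 7.547 in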